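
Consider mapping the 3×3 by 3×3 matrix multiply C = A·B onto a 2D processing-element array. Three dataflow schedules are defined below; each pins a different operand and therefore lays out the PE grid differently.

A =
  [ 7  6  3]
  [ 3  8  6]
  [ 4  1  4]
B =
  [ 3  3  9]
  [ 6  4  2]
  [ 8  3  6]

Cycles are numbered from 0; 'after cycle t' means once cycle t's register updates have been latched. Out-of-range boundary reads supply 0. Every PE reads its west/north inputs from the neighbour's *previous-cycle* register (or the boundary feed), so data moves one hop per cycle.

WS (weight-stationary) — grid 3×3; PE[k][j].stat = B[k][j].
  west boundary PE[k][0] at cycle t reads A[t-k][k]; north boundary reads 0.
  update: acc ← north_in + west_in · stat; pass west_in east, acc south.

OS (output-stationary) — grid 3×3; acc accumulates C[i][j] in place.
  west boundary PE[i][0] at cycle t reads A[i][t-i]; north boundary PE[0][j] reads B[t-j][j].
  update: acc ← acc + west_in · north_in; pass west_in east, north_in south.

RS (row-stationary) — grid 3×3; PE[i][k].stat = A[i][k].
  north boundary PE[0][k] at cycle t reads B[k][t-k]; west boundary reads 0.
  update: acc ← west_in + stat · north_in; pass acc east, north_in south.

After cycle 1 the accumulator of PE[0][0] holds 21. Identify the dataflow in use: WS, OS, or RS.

WS (3×3 grid), PE[0][0]:
  after 0 — PE[0][0] acc=21, pass-E 7, pass-S 21
  after 1 — PE[0][0] acc=9, pass-E 3, pass-S 9
OS (3×3 grid), PE[0][0]:
  after 0 — PE[0][0] acc=21, pass-E 7, pass-S 3
  after 1 — PE[0][0] acc=57, pass-E 6, pass-S 6
RS (3×3 grid), PE[0][0]:
  after 0 — PE[0][0] acc=21, pass-E 21, pass-S 3
  after 1 — PE[0][0] acc=21, pass-E 21, pass-S 3

dataflow = RS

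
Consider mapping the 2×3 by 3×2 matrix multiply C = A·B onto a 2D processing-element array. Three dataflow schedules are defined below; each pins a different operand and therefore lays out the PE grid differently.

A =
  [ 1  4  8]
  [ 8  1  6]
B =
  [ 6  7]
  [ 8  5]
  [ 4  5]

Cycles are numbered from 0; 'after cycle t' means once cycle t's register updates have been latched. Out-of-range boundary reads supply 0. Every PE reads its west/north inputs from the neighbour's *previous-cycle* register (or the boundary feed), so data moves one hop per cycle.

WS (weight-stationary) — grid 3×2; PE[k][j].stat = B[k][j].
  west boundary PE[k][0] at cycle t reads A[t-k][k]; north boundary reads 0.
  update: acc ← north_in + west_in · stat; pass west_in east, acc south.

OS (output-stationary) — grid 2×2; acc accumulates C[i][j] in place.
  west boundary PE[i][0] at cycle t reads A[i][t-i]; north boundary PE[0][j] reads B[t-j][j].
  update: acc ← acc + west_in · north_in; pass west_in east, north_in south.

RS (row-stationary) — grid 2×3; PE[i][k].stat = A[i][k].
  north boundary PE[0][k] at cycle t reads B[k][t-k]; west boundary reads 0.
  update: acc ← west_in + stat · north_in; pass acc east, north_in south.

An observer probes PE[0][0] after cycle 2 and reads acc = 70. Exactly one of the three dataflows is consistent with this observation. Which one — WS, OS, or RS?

WS [3×2] PE[0][0] across cycles:
  cycle 0: PE[0][0] → acc 6, east 1, south 6
  cycle 1: PE[0][0] → acc 48, east 8, south 48
  cycle 2: PE[0][0] → acc 0, east 0, south 0
OS [2×2] PE[0][0] across cycles:
  cycle 0: PE[0][0] → acc 6, east 1, south 6
  cycle 1: PE[0][0] → acc 38, east 4, south 8
  cycle 2: PE[0][0] → acc 70, east 8, south 4
RS [2×3] PE[0][0] across cycles:
  cycle 0: PE[0][0] → acc 6, east 6, south 6
  cycle 1: PE[0][0] → acc 7, east 7, south 7
  cycle 2: PE[0][0] → acc 0, east 0, south 0

dataflow = OS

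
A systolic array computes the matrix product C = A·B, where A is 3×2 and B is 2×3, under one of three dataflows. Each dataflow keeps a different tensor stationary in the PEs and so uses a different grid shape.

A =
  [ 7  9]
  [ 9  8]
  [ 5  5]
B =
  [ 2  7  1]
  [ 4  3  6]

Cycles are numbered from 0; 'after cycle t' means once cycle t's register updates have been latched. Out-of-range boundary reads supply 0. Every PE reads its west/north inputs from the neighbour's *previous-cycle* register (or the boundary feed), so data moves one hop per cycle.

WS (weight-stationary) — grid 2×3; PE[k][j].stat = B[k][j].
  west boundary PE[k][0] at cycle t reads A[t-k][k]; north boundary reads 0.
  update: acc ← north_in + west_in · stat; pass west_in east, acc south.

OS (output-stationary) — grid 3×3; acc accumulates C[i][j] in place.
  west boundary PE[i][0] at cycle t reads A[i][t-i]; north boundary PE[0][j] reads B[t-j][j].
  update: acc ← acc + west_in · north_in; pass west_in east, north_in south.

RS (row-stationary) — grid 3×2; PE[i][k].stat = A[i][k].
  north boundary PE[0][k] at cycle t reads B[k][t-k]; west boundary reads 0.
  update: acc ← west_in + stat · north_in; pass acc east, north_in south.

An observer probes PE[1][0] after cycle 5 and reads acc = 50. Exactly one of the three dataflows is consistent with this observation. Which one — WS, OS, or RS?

WS (2×3 grid), PE[1][0]:
  0: (1,0).acc=0  regs=<0,0>
  1: (1,0).acc=50  regs=<9,50>
  2: (1,0).acc=50  regs=<8,50>
  3: (1,0).acc=30  regs=<5,30>
  4: (1,0).acc=0  regs=<0,0>
  5: (1,0).acc=0  regs=<0,0>
OS (3×3 grid), PE[1][0]:
  0: (1,0).acc=0  regs=<0,0>
  1: (1,0).acc=18  regs=<9,2>
  2: (1,0).acc=50  regs=<8,4>
  3: (1,0).acc=50  regs=<0,0>
  4: (1,0).acc=50  regs=<0,0>
  5: (1,0).acc=50  regs=<0,0>
RS (3×2 grid), PE[1][0]:
  0: (1,0).acc=0  regs=<0,0>
  1: (1,0).acc=18  regs=<18,2>
  2: (1,0).acc=63  regs=<63,7>
  3: (1,0).acc=9  regs=<9,1>
  4: (1,0).acc=0  regs=<0,0>
  5: (1,0).acc=0  regs=<0,0>

dataflow = OS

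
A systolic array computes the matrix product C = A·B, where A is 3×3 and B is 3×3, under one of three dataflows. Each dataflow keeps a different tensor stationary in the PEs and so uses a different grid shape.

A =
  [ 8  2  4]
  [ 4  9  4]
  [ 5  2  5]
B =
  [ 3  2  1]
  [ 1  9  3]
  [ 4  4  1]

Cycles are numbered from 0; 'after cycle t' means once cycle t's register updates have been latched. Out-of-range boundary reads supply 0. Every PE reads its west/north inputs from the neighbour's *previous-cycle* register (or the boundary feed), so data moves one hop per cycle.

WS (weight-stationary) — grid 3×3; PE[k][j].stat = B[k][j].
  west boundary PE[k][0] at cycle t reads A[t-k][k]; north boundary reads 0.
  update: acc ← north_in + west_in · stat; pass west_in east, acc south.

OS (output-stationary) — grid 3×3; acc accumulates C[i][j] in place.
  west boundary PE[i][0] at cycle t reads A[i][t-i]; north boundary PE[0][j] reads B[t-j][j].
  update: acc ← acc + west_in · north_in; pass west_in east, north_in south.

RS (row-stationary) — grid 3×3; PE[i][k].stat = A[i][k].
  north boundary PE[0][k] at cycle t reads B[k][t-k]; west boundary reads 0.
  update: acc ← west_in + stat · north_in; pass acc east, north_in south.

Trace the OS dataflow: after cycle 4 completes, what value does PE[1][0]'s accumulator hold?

Tracing OS — 3×3 array, target PE[1][0]:
  step 0 · PE0,0: acc=24; fwd→8 fwd↓3
  step 0 · PE1,0: acc=0; fwd→0 fwd↓0
  step 1 · PE0,0: acc=26; fwd→2 fwd↓1
  step 1 · PE1,0: acc=12; fwd→4 fwd↓3
  step 2 · PE0,0: acc=42; fwd→4 fwd↓4
  step 2 · PE1,0: acc=21; fwd→9 fwd↓1
  step 3 · PE0,0: acc=42; fwd→0 fwd↓0
  step 3 · PE1,0: acc=37; fwd→4 fwd↓4
  step 4 · PE0,0: acc=42; fwd→0 fwd↓0
  step 4 · PE1,0: acc=37; fwd→0 fwd↓0

PE[1][0].acc = 37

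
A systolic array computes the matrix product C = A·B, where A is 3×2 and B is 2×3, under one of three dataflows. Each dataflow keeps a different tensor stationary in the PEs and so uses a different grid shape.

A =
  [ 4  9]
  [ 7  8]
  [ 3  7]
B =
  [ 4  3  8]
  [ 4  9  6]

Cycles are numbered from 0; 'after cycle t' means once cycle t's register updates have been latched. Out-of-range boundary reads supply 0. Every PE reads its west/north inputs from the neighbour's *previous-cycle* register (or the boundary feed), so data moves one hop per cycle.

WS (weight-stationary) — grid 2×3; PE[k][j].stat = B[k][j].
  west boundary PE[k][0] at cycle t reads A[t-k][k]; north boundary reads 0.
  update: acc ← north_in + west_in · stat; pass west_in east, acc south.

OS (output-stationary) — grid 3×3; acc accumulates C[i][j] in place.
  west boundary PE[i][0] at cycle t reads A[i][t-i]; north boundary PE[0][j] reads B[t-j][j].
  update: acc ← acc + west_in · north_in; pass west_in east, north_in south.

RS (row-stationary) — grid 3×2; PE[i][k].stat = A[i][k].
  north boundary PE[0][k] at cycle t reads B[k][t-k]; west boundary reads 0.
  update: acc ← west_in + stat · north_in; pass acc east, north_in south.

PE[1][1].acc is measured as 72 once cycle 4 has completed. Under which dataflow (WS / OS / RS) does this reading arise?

dataflow = WS

— WS: 2×3; PE[1][1] trace:
  cycle 0: PE[1][1] → acc 0, east 0, south 0
  cycle 1: PE[1][1] → acc 0, east 0, south 0
  cycle 2: PE[1][1] → acc 93, east 9, south 93
  cycle 3: PE[1][1] → acc 93, east 8, south 93
  cycle 4: PE[1][1] → acc 72, east 7, south 72
— OS: 3×3; PE[1][1] trace:
  cycle 0: PE[1][1] → acc 0, east 0, south 0
  cycle 1: PE[1][1] → acc 0, east 0, south 0
  cycle 2: PE[1][1] → acc 21, east 7, south 3
  cycle 3: PE[1][1] → acc 93, east 8, south 9
  cycle 4: PE[1][1] → acc 93, east 0, south 0
— RS: 3×2; PE[1][1] trace:
  cycle 0: PE[1][1] → acc 0, east 0, south 0
  cycle 1: PE[1][1] → acc 0, east 0, south 0
  cycle 2: PE[1][1] → acc 60, east 60, south 4
  cycle 3: PE[1][1] → acc 93, east 93, south 9
  cycle 4: PE[1][1] → acc 104, east 104, south 6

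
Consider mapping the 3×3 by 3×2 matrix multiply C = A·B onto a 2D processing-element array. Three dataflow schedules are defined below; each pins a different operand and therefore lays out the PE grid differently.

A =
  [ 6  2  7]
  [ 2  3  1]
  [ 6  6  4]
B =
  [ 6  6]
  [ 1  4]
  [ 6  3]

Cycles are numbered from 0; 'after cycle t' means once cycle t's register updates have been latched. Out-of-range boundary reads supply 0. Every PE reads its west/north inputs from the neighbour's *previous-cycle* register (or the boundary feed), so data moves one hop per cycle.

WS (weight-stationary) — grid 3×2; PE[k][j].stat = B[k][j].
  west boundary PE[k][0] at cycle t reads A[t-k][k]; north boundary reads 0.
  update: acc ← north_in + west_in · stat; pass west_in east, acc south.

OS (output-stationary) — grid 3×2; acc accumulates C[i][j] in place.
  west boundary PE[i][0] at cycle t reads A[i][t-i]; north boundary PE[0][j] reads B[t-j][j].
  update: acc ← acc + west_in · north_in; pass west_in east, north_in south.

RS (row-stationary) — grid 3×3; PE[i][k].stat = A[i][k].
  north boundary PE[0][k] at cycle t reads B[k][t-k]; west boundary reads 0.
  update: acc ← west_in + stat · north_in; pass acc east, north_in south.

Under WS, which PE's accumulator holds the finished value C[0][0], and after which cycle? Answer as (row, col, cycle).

(row, col, cycle) = (2, 0, 2)

WS: C[0][0] accumulates in PE[2][0]:
  cycle 0: PE[2][0] → acc 0, east 0, south 0
  cycle 1: PE[2][0] → acc 0, east 0, south 0
  cycle 2: PE[2][0] → acc 80, east 7, south 80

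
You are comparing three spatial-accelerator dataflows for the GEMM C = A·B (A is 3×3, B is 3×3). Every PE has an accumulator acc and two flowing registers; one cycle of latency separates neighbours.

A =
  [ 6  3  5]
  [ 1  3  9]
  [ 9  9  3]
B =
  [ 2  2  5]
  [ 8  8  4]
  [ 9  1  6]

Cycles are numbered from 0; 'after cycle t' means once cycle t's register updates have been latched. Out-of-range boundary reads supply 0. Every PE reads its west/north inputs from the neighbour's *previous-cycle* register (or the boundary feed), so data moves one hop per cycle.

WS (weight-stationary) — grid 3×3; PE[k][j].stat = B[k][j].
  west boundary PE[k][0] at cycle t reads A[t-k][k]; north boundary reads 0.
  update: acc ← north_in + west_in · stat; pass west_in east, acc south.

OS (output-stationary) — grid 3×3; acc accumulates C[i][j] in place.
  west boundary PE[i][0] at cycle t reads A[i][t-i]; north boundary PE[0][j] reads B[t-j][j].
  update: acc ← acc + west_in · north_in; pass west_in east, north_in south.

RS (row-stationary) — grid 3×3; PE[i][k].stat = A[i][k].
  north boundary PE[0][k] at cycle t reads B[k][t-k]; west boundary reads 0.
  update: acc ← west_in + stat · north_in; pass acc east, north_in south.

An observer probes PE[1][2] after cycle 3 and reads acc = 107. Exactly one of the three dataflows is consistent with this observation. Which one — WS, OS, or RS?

dataflow = RS

— WS: 3×3; PE[1][2] trace:
  0: (1,2).acc=0  regs=<0,0>
  1: (1,2).acc=0  regs=<0,0>
  2: (1,2).acc=0  regs=<0,0>
  3: (1,2).acc=42  regs=<3,42>
— OS: 3×3; PE[1][2] trace:
  0: (1,2).acc=0  regs=<0,0>
  1: (1,2).acc=0  regs=<0,0>
  2: (1,2).acc=0  regs=<0,0>
  3: (1,2).acc=5  regs=<1,5>
— RS: 3×3; PE[1][2] trace:
  0: (1,2).acc=0  regs=<0,0>
  1: (1,2).acc=0  regs=<0,0>
  2: (1,2).acc=0  regs=<0,0>
  3: (1,2).acc=107  regs=<107,9>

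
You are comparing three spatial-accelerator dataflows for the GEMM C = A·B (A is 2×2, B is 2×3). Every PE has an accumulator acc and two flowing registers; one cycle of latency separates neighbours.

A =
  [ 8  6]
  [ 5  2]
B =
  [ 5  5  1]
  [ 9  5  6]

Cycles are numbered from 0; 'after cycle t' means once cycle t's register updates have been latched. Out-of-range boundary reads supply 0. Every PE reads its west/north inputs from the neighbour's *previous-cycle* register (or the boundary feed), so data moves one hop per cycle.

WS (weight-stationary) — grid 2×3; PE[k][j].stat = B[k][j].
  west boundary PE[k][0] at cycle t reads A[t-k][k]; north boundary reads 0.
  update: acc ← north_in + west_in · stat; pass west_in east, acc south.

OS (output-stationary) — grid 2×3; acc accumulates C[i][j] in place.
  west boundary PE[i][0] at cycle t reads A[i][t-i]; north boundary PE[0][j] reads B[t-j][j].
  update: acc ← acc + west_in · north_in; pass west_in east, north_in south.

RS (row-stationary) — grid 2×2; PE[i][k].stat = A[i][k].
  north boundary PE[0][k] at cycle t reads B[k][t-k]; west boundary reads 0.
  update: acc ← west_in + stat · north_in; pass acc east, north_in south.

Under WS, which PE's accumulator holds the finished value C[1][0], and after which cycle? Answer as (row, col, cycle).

(row, col, cycle) = (1, 0, 2)

WS: C[1][0] accumulates in PE[1][0]:
  0: (1,0).acc=0  regs=<0,0>
  1: (1,0).acc=94  regs=<6,94>
  2: (1,0).acc=43  regs=<2,43>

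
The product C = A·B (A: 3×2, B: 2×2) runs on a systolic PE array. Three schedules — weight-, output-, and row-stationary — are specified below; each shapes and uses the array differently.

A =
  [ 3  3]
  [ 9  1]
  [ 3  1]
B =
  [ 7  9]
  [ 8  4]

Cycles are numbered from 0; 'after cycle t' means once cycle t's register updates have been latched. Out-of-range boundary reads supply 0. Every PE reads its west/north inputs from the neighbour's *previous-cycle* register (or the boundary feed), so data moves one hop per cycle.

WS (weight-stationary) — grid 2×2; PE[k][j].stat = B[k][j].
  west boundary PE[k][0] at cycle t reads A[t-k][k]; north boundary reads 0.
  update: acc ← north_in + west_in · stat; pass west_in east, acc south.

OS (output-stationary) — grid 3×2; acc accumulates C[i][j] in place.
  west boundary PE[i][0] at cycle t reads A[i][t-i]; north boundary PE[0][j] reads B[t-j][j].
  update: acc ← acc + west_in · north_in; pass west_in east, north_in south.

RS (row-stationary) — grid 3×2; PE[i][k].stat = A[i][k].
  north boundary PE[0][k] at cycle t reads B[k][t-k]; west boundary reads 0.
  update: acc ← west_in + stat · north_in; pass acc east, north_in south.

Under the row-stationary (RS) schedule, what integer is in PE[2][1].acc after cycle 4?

PE[2][1].acc = 31

RS on a 3×2 grid — tracing PE[2][1] and its feeders:
  t=0 PE[1][1]: acc=0 h=0 v=0
  t=0 PE[2][0]: acc=0 h=0 v=0
  t=0 PE[2][1]: acc=0 h=0 v=0
  t=1 PE[1][1]: acc=0 h=0 v=0
  t=1 PE[2][0]: acc=0 h=0 v=0
  t=1 PE[2][1]: acc=0 h=0 v=0
  t=2 PE[1][1]: acc=71 h=71 v=8
  t=2 PE[2][0]: acc=21 h=21 v=7
  t=2 PE[2][1]: acc=0 h=0 v=0
  t=3 PE[1][1]: acc=85 h=85 v=4
  t=3 PE[2][0]: acc=27 h=27 v=9
  t=3 PE[2][1]: acc=29 h=29 v=8
  t=4 PE[1][1]: acc=0 h=0 v=0
  t=4 PE[2][0]: acc=0 h=0 v=0
  t=4 PE[2][1]: acc=31 h=31 v=4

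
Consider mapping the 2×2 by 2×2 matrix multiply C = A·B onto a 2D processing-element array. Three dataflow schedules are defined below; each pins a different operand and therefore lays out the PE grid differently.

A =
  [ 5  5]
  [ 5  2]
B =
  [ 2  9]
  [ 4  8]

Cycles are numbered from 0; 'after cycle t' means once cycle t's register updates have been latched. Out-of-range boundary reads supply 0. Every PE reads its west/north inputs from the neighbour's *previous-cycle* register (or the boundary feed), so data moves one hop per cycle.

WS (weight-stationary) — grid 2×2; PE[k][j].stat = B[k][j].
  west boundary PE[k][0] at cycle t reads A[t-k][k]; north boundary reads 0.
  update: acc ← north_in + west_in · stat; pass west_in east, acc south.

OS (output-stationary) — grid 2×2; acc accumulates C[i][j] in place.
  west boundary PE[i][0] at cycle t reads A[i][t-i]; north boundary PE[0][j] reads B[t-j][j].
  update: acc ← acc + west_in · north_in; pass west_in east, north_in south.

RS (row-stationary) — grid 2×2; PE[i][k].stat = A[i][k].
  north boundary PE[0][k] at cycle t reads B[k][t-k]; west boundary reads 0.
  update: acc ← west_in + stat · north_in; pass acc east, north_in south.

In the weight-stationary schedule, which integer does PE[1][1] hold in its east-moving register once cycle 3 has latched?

register = 2

WS 2×2: PE[1][1] cycle-by-cycle (with neighbour feeds):
  c0 r0c1: 0 / 0 / 0
  c0 r1c0: 0 / 0 / 0
  c0 r1c1: 0 / 0 / 0
  c1 r0c1: 45 / 5 / 45
  c1 r1c0: 30 / 5 / 30
  c1 r1c1: 0 / 0 / 0
  c2 r0c1: 45 / 5 / 45
  c2 r1c0: 18 / 2 / 18
  c2 r1c1: 85 / 5 / 85
  c3 r0c1: 0 / 0 / 0
  c3 r1c0: 0 / 0 / 0
  c3 r1c1: 61 / 2 / 61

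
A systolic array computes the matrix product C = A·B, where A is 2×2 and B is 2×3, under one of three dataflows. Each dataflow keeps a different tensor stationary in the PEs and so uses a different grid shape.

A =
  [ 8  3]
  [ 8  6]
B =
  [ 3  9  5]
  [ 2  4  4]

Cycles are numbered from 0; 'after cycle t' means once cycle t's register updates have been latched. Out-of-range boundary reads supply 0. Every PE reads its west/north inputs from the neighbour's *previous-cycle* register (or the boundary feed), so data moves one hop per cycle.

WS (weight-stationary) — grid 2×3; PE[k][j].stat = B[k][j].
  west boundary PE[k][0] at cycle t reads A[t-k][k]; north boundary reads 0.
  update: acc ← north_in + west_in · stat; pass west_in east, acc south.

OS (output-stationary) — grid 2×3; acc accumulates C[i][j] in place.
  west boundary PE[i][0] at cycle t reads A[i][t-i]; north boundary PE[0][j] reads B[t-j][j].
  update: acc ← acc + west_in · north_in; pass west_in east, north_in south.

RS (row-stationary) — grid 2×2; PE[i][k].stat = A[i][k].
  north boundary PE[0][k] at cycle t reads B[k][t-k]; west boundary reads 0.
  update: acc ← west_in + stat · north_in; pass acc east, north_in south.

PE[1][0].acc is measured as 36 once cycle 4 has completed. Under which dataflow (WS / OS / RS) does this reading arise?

dataflow = OS

— WS: 2×3; PE[1][0] trace:
  @0  [1,0]  acc 0  |  →0  ↓0
  @1  [1,0]  acc 30  |  →3  ↓30
  @2  [1,0]  acc 36  |  →6  ↓36
  @3  [1,0]  acc 0  |  →0  ↓0
  @4  [1,0]  acc 0  |  →0  ↓0
— OS: 2×3; PE[1][0] trace:
  @0  [1,0]  acc 0  |  →0  ↓0
  @1  [1,0]  acc 24  |  →8  ↓3
  @2  [1,0]  acc 36  |  →6  ↓2
  @3  [1,0]  acc 36  |  →0  ↓0
  @4  [1,0]  acc 36  |  →0  ↓0
— RS: 2×2; PE[1][0] trace:
  @0  [1,0]  acc 0  |  →0  ↓0
  @1  [1,0]  acc 24  |  →24  ↓3
  @2  [1,0]  acc 72  |  →72  ↓9
  @3  [1,0]  acc 40  |  →40  ↓5
  @4  [1,0]  acc 0  |  →0  ↓0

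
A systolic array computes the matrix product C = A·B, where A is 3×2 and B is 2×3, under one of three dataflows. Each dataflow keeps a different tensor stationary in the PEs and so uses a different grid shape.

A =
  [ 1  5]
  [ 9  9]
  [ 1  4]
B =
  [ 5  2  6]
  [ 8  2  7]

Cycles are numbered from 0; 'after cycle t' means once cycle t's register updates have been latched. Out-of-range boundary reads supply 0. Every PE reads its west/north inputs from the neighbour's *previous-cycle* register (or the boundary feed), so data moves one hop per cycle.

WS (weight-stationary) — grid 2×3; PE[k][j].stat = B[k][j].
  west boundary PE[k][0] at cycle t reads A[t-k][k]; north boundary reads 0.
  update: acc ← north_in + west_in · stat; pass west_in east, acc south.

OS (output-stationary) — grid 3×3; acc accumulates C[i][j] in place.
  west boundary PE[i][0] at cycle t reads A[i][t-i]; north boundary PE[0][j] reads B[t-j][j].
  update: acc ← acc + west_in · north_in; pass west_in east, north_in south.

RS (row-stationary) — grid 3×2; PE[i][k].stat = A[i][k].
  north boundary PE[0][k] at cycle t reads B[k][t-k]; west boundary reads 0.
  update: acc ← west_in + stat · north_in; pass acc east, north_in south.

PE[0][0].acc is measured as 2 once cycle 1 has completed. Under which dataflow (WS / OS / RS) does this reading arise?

dataflow = RS

WS (2×3 grid), PE[0][0]:
  @0  [0,0]  acc 5  |  →1  ↓5
  @1  [0,0]  acc 45  |  →9  ↓45
OS (3×3 grid), PE[0][0]:
  @0  [0,0]  acc 5  |  →1  ↓5
  @1  [0,0]  acc 45  |  →5  ↓8
RS (3×2 grid), PE[0][0]:
  @0  [0,0]  acc 5  |  →5  ↓5
  @1  [0,0]  acc 2  |  →2  ↓2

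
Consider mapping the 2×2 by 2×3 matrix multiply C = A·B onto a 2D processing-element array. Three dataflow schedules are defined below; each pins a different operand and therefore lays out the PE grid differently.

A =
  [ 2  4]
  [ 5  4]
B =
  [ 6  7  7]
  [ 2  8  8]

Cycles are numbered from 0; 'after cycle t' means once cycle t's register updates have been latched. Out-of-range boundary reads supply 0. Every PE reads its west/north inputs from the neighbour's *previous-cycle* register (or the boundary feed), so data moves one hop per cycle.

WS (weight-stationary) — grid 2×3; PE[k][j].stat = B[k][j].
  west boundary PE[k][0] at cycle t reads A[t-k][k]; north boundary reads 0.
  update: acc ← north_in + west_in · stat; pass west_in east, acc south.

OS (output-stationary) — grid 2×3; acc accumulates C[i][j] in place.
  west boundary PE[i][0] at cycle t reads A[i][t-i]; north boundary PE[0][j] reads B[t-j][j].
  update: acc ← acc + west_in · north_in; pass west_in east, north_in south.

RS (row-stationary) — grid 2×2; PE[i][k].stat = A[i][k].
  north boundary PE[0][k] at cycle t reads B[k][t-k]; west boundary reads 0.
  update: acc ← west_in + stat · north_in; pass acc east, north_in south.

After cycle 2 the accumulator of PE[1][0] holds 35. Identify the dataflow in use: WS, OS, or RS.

WS [2×3] PE[1][0] across cycles:
  [0] (1,0) acc=0 (h:0 v:0)
  [1] (1,0) acc=20 (h:4 v:20)
  [2] (1,0) acc=38 (h:4 v:38)
OS [2×3] PE[1][0] across cycles:
  [0] (1,0) acc=0 (h:0 v:0)
  [1] (1,0) acc=30 (h:5 v:6)
  [2] (1,0) acc=38 (h:4 v:2)
RS [2×2] PE[1][0] across cycles:
  [0] (1,0) acc=0 (h:0 v:0)
  [1] (1,0) acc=30 (h:30 v:6)
  [2] (1,0) acc=35 (h:35 v:7)

dataflow = RS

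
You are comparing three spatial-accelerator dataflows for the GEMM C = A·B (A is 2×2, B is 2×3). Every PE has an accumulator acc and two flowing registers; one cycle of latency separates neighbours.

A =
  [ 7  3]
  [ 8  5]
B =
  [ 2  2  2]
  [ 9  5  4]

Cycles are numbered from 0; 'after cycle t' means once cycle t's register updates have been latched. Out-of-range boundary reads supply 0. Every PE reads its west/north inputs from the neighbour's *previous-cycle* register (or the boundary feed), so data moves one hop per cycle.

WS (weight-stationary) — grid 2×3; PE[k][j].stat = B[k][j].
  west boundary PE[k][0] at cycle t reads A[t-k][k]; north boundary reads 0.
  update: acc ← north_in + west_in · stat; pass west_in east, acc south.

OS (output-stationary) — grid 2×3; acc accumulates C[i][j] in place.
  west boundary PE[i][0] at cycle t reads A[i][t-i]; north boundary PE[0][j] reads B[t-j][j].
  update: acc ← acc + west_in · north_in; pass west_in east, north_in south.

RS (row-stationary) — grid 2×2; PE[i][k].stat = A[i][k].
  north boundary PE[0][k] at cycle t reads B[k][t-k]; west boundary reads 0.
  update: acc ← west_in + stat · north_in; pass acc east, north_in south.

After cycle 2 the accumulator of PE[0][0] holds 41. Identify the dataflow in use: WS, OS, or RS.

— WS: 2×3; PE[0][0] trace:
  0: (0,0).acc=14  regs=<7,14>
  1: (0,0).acc=16  regs=<8,16>
  2: (0,0).acc=0  regs=<0,0>
— OS: 2×3; PE[0][0] trace:
  0: (0,0).acc=14  regs=<7,2>
  1: (0,0).acc=41  regs=<3,9>
  2: (0,0).acc=41  regs=<0,0>
— RS: 2×2; PE[0][0] trace:
  0: (0,0).acc=14  regs=<14,2>
  1: (0,0).acc=14  regs=<14,2>
  2: (0,0).acc=14  regs=<14,2>

dataflow = OS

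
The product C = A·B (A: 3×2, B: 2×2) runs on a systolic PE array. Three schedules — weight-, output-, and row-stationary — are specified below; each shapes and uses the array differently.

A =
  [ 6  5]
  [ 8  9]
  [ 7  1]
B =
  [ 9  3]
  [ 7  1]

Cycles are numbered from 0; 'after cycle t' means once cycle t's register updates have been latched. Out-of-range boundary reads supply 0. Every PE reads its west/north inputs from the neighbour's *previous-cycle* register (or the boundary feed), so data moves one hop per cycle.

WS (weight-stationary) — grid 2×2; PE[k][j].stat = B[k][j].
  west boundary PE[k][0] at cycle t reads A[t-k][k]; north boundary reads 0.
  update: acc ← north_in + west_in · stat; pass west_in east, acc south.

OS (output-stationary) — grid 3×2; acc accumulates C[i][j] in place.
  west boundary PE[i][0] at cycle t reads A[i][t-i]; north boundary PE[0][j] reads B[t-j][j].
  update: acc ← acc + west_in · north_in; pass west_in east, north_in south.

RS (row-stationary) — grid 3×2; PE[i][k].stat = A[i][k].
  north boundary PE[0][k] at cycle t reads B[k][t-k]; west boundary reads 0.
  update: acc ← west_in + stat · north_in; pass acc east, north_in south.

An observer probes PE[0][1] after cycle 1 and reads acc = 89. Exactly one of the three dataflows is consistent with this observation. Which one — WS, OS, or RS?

dataflow = RS

— WS: 2×2; PE[0][1] trace:
  step 0 · PE0,1: acc=0; fwd→0 fwd↓0
  step 1 · PE0,1: acc=18; fwd→6 fwd↓18
— OS: 3×2; PE[0][1] trace:
  step 0 · PE0,1: acc=0; fwd→0 fwd↓0
  step 1 · PE0,1: acc=18; fwd→6 fwd↓3
— RS: 3×2; PE[0][1] trace:
  step 0 · PE0,1: acc=0; fwd→0 fwd↓0
  step 1 · PE0,1: acc=89; fwd→89 fwd↓7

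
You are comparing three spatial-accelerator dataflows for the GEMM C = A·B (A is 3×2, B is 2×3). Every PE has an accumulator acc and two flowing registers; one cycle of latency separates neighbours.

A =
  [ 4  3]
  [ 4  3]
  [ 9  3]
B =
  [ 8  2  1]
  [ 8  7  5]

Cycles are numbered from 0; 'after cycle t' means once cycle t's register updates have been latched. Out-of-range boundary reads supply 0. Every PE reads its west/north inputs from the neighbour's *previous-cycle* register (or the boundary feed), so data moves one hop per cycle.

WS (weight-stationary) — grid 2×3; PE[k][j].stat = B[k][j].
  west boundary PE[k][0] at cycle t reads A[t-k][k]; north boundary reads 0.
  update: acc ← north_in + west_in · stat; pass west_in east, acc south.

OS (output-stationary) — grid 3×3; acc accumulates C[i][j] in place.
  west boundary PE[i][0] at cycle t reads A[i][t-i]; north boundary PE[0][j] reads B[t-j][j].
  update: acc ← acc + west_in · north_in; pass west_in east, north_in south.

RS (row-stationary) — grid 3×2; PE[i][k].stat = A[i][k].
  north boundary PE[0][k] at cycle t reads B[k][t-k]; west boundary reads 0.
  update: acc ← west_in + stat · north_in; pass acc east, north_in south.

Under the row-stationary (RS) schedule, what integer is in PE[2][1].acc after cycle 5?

PE[2][1].acc = 24

RS on a 3×2 grid — tracing PE[2][1] and its feeders:
  c0 r1c1: 0 / 0 / 0
  c0 r2c0: 0 / 0 / 0
  c0 r2c1: 0 / 0 / 0
  c1 r1c1: 0 / 0 / 0
  c1 r2c0: 0 / 0 / 0
  c1 r2c1: 0 / 0 / 0
  c2 r1c1: 56 / 56 / 8
  c2 r2c0: 72 / 72 / 8
  c2 r2c1: 0 / 0 / 0
  c3 r1c1: 29 / 29 / 7
  c3 r2c0: 18 / 18 / 2
  c3 r2c1: 96 / 96 / 8
  c4 r1c1: 19 / 19 / 5
  c4 r2c0: 9 / 9 / 1
  c4 r2c1: 39 / 39 / 7
  c5 r1c1: 0 / 0 / 0
  c5 r2c0: 0 / 0 / 0
  c5 r2c1: 24 / 24 / 5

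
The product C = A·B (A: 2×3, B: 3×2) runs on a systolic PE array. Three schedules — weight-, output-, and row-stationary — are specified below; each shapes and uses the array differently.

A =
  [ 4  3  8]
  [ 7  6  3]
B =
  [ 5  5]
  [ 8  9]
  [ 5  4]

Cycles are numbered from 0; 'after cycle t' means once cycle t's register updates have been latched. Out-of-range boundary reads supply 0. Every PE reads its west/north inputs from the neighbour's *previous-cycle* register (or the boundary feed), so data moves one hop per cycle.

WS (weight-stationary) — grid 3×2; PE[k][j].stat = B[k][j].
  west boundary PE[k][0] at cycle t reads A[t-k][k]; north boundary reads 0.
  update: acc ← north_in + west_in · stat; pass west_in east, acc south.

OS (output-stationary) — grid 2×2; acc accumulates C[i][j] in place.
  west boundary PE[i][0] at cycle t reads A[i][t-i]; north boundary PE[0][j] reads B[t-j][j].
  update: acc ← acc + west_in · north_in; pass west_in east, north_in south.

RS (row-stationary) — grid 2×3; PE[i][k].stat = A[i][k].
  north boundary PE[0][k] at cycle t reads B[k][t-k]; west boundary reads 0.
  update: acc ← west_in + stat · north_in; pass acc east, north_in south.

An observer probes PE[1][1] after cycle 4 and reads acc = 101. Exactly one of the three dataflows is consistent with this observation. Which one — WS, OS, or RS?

dataflow = OS

— WS: 3×2; PE[1][1] trace:
  @0  [1,1]  acc 0  |  →0  ↓0
  @1  [1,1]  acc 0  |  →0  ↓0
  @2  [1,1]  acc 47  |  →3  ↓47
  @3  [1,1]  acc 89  |  →6  ↓89
  @4  [1,1]  acc 0  |  →0  ↓0
— OS: 2×2; PE[1][1] trace:
  @0  [1,1]  acc 0  |  →0  ↓0
  @1  [1,1]  acc 0  |  →0  ↓0
  @2  [1,1]  acc 35  |  →7  ↓5
  @3  [1,1]  acc 89  |  →6  ↓9
  @4  [1,1]  acc 101  |  →3  ↓4
— RS: 2×3; PE[1][1] trace:
  @0  [1,1]  acc 0  |  →0  ↓0
  @1  [1,1]  acc 0  |  →0  ↓0
  @2  [1,1]  acc 83  |  →83  ↓8
  @3  [1,1]  acc 89  |  →89  ↓9
  @4  [1,1]  acc 0  |  →0  ↓0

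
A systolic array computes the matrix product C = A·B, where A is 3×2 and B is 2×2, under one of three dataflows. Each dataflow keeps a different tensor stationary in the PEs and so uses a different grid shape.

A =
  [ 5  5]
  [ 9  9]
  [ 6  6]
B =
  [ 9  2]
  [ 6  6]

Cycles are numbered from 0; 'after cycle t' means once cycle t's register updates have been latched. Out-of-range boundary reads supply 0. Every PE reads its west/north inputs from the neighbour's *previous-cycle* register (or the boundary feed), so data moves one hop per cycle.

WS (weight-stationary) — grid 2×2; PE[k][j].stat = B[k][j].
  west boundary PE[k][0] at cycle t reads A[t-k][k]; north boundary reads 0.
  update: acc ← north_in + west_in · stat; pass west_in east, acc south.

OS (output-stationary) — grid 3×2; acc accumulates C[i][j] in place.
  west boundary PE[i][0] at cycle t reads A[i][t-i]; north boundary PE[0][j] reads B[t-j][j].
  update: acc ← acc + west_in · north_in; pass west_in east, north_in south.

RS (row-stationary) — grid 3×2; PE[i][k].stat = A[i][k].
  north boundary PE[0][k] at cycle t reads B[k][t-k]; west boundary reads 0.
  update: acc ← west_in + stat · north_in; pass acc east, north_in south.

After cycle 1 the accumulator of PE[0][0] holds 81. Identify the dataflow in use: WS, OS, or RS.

Under WS (2×2), PE[0][0]:
  t=0 PE[0][0]: acc=45 h=5 v=45
  t=1 PE[0][0]: acc=81 h=9 v=81
Under OS (3×2), PE[0][0]:
  t=0 PE[0][0]: acc=45 h=5 v=9
  t=1 PE[0][0]: acc=75 h=5 v=6
Under RS (3×2), PE[0][0]:
  t=0 PE[0][0]: acc=45 h=45 v=9
  t=1 PE[0][0]: acc=10 h=10 v=2

dataflow = WS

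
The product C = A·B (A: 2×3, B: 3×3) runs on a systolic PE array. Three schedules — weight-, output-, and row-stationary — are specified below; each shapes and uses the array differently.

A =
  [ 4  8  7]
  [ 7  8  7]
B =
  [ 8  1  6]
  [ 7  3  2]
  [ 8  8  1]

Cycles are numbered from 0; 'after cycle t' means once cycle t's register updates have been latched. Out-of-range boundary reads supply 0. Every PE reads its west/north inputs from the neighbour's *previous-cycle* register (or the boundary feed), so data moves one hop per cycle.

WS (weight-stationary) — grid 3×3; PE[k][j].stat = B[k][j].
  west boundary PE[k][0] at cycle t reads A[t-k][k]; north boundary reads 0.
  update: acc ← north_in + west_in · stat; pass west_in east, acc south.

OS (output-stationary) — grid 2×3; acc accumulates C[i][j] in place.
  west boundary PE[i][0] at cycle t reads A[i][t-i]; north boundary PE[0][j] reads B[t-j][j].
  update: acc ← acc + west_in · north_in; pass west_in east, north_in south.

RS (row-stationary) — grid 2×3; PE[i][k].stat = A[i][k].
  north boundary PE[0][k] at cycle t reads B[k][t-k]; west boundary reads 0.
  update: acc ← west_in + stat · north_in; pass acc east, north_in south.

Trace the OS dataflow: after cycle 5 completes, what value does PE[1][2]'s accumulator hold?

PE[1][2].acc = 65

OS on a 2×3 grid — tracing PE[1][2] and its feeders:
  cycle 0: PE[0][2] → acc 0, east 0, south 0
  cycle 0: PE[1][1] → acc 0, east 0, south 0
  cycle 0: PE[1][2] → acc 0, east 0, south 0
  cycle 1: PE[0][2] → acc 0, east 0, south 0
  cycle 1: PE[1][1] → acc 0, east 0, south 0
  cycle 1: PE[1][2] → acc 0, east 0, south 0
  cycle 2: PE[0][2] → acc 24, east 4, south 6
  cycle 2: PE[1][1] → acc 7, east 7, south 1
  cycle 2: PE[1][2] → acc 0, east 0, south 0
  cycle 3: PE[0][2] → acc 40, east 8, south 2
  cycle 3: PE[1][1] → acc 31, east 8, south 3
  cycle 3: PE[1][2] → acc 42, east 7, south 6
  cycle 4: PE[0][2] → acc 47, east 7, south 1
  cycle 4: PE[1][1] → acc 87, east 7, south 8
  cycle 4: PE[1][2] → acc 58, east 8, south 2
  cycle 5: PE[0][2] → acc 47, east 0, south 0
  cycle 5: PE[1][1] → acc 87, east 0, south 0
  cycle 5: PE[1][2] → acc 65, east 7, south 1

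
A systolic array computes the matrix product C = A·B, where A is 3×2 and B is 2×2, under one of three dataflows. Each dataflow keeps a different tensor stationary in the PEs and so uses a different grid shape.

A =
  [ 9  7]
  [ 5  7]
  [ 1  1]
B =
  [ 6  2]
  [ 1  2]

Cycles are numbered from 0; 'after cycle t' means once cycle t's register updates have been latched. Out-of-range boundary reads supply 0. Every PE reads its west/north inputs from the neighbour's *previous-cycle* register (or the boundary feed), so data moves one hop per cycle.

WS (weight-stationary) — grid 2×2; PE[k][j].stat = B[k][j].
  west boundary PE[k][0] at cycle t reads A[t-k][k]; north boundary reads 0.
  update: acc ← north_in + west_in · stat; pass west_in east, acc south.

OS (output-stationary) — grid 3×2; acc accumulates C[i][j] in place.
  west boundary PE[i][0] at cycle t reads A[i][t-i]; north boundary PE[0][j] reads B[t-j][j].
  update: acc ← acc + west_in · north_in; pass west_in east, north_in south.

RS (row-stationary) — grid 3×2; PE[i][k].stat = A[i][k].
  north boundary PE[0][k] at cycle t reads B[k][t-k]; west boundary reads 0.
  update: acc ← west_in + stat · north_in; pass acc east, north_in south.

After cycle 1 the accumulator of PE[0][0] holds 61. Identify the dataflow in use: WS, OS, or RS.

dataflow = OS

Under WS (2×2), PE[0][0]:
  [0] (0,0) acc=54 (h:9 v:54)
  [1] (0,0) acc=30 (h:5 v:30)
Under OS (3×2), PE[0][0]:
  [0] (0,0) acc=54 (h:9 v:6)
  [1] (0,0) acc=61 (h:7 v:1)
Under RS (3×2), PE[0][0]:
  [0] (0,0) acc=54 (h:54 v:6)
  [1] (0,0) acc=18 (h:18 v:2)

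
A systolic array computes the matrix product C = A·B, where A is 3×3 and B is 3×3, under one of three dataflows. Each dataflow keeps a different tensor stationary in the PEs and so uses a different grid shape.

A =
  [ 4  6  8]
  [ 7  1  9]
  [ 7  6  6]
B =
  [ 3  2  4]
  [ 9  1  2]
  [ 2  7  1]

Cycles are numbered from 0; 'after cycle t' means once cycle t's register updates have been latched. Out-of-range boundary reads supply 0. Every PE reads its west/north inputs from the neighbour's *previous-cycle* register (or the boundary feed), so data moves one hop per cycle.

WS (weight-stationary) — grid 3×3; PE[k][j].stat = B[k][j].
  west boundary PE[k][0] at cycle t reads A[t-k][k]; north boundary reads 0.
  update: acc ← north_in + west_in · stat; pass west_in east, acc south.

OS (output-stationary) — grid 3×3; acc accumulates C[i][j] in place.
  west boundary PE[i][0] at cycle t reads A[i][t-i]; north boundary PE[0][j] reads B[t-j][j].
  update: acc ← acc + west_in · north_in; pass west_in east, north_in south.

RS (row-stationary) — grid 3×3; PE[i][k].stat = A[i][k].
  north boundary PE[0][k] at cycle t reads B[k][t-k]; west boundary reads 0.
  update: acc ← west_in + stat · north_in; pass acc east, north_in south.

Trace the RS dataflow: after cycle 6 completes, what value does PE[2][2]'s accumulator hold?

RS on a 3×3 grid — tracing PE[2][2] and its feeders:
  t=0 PE[1][2]: acc=0 h=0 v=0
  t=0 PE[2][1]: acc=0 h=0 v=0
  t=0 PE[2][2]: acc=0 h=0 v=0
  t=1 PE[1][2]: acc=0 h=0 v=0
  t=1 PE[2][1]: acc=0 h=0 v=0
  t=1 PE[2][2]: acc=0 h=0 v=0
  t=2 PE[1][2]: acc=0 h=0 v=0
  t=2 PE[2][1]: acc=0 h=0 v=0
  t=2 PE[2][2]: acc=0 h=0 v=0
  t=3 PE[1][2]: acc=48 h=48 v=2
  t=3 PE[2][1]: acc=75 h=75 v=9
  t=3 PE[2][2]: acc=0 h=0 v=0
  t=4 PE[1][2]: acc=78 h=78 v=7
  t=4 PE[2][1]: acc=20 h=20 v=1
  t=4 PE[2][2]: acc=87 h=87 v=2
  t=5 PE[1][2]: acc=39 h=39 v=1
  t=5 PE[2][1]: acc=40 h=40 v=2
  t=5 PE[2][2]: acc=62 h=62 v=7
  t=6 PE[1][2]: acc=0 h=0 v=0
  t=6 PE[2][1]: acc=0 h=0 v=0
  t=6 PE[2][2]: acc=46 h=46 v=1

PE[2][2].acc = 46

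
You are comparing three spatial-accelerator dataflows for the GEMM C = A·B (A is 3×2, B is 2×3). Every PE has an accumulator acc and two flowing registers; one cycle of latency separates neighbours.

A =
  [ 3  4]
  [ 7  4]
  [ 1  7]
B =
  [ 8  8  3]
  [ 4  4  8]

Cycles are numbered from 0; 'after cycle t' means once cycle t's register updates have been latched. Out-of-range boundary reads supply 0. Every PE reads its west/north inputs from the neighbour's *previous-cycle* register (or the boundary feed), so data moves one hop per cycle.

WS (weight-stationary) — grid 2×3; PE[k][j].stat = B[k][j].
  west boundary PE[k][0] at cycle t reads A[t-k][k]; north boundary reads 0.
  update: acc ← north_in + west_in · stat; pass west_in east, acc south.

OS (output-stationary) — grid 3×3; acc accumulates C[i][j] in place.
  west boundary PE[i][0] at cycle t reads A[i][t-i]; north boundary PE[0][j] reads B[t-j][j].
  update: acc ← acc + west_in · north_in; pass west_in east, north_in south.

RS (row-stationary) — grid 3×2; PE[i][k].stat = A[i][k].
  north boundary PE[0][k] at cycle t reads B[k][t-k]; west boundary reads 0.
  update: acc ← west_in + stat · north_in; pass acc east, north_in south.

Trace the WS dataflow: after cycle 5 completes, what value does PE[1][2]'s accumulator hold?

PE[1][2].acc = 59

WS (2×3). Following PE[1][2] plus its west/north inputs:
  0: (0,2).acc=0  regs=<0,0>
  0: (1,1).acc=0  regs=<0,0>
  0: (1,2).acc=0  regs=<0,0>
  1: (0,2).acc=0  regs=<0,0>
  1: (1,1).acc=0  regs=<0,0>
  1: (1,2).acc=0  regs=<0,0>
  2: (0,2).acc=9  regs=<3,9>
  2: (1,1).acc=40  regs=<4,40>
  2: (1,2).acc=0  regs=<0,0>
  3: (0,2).acc=21  regs=<7,21>
  3: (1,1).acc=72  regs=<4,72>
  3: (1,2).acc=41  regs=<4,41>
  4: (0,2).acc=3  regs=<1,3>
  4: (1,1).acc=36  regs=<7,36>
  4: (1,2).acc=53  regs=<4,53>
  5: (0,2).acc=0  regs=<0,0>
  5: (1,1).acc=0  regs=<0,0>
  5: (1,2).acc=59  regs=<7,59>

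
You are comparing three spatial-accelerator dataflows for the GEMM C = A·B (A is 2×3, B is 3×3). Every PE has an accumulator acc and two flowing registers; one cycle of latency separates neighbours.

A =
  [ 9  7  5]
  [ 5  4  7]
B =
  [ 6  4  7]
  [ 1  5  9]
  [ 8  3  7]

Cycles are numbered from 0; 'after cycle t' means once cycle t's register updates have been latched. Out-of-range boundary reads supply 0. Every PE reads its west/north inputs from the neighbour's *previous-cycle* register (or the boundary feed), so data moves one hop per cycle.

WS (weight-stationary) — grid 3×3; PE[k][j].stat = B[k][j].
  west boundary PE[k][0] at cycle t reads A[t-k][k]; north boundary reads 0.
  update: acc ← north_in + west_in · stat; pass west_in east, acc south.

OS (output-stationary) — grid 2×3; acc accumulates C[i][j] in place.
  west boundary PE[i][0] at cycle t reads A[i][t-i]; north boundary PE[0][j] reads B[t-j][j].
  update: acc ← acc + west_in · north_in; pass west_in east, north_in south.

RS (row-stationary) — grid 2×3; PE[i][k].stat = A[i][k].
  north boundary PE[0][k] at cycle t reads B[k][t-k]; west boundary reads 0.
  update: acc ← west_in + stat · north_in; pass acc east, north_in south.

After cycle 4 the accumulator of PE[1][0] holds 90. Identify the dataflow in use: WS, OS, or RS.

WS (3×3 grid), PE[1][0]:
  @0  [1,0]  acc 0  |  →0  ↓0
  @1  [1,0]  acc 61  |  →7  ↓61
  @2  [1,0]  acc 34  |  →4  ↓34
  @3  [1,0]  acc 0  |  →0  ↓0
  @4  [1,0]  acc 0  |  →0  ↓0
OS (2×3 grid), PE[1][0]:
  @0  [1,0]  acc 0  |  →0  ↓0
  @1  [1,0]  acc 30  |  →5  ↓6
  @2  [1,0]  acc 34  |  →4  ↓1
  @3  [1,0]  acc 90  |  →7  ↓8
  @4  [1,0]  acc 90  |  →0  ↓0
RS (2×3 grid), PE[1][0]:
  @0  [1,0]  acc 0  |  →0  ↓0
  @1  [1,0]  acc 30  |  →30  ↓6
  @2  [1,0]  acc 20  |  →20  ↓4
  @3  [1,0]  acc 35  |  →35  ↓7
  @4  [1,0]  acc 0  |  →0  ↓0

dataflow = OS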